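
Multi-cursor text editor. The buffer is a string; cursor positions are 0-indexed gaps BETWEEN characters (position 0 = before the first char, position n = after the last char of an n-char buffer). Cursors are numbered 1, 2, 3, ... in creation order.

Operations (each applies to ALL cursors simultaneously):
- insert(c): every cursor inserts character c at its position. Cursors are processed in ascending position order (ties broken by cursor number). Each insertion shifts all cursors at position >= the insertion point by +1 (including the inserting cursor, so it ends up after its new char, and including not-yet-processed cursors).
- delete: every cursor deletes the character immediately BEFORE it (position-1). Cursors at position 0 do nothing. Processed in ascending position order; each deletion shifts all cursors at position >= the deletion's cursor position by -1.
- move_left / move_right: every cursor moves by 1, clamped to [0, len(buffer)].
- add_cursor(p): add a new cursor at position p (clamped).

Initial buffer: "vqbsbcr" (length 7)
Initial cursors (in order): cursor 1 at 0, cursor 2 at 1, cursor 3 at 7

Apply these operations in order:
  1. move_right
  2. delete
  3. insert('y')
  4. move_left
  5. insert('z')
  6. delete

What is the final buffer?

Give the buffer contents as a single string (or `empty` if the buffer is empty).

After op 1 (move_right): buffer="vqbsbcr" (len 7), cursors c1@1 c2@2 c3@7, authorship .......
After op 2 (delete): buffer="bsbc" (len 4), cursors c1@0 c2@0 c3@4, authorship ....
After op 3 (insert('y')): buffer="yybsbcy" (len 7), cursors c1@2 c2@2 c3@7, authorship 12....3
After op 4 (move_left): buffer="yybsbcy" (len 7), cursors c1@1 c2@1 c3@6, authorship 12....3
After op 5 (insert('z')): buffer="yzzybsbczy" (len 10), cursors c1@3 c2@3 c3@9, authorship 1122....33
After op 6 (delete): buffer="yybsbcy" (len 7), cursors c1@1 c2@1 c3@6, authorship 12....3

Answer: yybsbcy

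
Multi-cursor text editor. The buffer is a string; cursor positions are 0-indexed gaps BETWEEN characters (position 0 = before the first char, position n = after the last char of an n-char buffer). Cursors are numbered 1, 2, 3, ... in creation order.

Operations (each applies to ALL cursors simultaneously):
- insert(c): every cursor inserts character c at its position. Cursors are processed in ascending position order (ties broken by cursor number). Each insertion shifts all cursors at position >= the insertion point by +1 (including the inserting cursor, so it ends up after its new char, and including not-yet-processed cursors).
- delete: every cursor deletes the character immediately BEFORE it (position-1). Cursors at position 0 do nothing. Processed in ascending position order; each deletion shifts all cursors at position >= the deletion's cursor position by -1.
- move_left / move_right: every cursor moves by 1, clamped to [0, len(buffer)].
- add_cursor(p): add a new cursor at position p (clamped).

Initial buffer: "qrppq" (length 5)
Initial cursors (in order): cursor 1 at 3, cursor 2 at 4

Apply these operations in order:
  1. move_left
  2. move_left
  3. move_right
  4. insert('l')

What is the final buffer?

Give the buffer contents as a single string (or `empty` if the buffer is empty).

After op 1 (move_left): buffer="qrppq" (len 5), cursors c1@2 c2@3, authorship .....
After op 2 (move_left): buffer="qrppq" (len 5), cursors c1@1 c2@2, authorship .....
After op 3 (move_right): buffer="qrppq" (len 5), cursors c1@2 c2@3, authorship .....
After op 4 (insert('l')): buffer="qrlplpq" (len 7), cursors c1@3 c2@5, authorship ..1.2..

Answer: qrlplpq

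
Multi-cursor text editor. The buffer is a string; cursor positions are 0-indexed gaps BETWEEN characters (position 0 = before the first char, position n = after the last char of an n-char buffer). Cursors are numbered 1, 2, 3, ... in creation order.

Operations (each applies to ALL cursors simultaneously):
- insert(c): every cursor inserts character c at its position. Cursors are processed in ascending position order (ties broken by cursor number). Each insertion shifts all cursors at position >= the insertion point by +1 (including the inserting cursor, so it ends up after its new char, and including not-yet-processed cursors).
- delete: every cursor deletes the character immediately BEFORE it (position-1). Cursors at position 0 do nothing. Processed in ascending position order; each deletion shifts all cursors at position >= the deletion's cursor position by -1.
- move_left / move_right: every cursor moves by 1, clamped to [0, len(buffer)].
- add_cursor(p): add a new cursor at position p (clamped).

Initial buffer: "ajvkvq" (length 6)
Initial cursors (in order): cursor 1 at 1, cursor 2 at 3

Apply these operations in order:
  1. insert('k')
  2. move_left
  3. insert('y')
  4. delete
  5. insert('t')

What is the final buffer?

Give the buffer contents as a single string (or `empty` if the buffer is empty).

Answer: atkjvtkkvq

Derivation:
After op 1 (insert('k')): buffer="akjvkkvq" (len 8), cursors c1@2 c2@5, authorship .1..2...
After op 2 (move_left): buffer="akjvkkvq" (len 8), cursors c1@1 c2@4, authorship .1..2...
After op 3 (insert('y')): buffer="aykjvykkvq" (len 10), cursors c1@2 c2@6, authorship .11..22...
After op 4 (delete): buffer="akjvkkvq" (len 8), cursors c1@1 c2@4, authorship .1..2...
After op 5 (insert('t')): buffer="atkjvtkkvq" (len 10), cursors c1@2 c2@6, authorship .11..22...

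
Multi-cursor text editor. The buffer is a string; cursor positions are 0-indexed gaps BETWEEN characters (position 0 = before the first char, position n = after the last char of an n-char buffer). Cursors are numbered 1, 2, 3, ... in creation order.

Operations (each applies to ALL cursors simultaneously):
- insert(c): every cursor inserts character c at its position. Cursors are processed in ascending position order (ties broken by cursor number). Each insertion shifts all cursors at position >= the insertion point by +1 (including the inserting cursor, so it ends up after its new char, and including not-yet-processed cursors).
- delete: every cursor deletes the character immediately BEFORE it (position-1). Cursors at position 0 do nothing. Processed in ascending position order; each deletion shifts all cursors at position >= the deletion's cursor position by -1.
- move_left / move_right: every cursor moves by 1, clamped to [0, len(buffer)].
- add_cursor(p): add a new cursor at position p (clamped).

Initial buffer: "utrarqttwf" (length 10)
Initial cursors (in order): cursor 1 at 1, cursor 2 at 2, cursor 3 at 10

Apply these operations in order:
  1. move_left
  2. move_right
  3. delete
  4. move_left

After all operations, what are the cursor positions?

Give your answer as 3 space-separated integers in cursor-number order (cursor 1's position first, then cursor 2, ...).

After op 1 (move_left): buffer="utrarqttwf" (len 10), cursors c1@0 c2@1 c3@9, authorship ..........
After op 2 (move_right): buffer="utrarqttwf" (len 10), cursors c1@1 c2@2 c3@10, authorship ..........
After op 3 (delete): buffer="rarqttw" (len 7), cursors c1@0 c2@0 c3@7, authorship .......
After op 4 (move_left): buffer="rarqttw" (len 7), cursors c1@0 c2@0 c3@6, authorship .......

Answer: 0 0 6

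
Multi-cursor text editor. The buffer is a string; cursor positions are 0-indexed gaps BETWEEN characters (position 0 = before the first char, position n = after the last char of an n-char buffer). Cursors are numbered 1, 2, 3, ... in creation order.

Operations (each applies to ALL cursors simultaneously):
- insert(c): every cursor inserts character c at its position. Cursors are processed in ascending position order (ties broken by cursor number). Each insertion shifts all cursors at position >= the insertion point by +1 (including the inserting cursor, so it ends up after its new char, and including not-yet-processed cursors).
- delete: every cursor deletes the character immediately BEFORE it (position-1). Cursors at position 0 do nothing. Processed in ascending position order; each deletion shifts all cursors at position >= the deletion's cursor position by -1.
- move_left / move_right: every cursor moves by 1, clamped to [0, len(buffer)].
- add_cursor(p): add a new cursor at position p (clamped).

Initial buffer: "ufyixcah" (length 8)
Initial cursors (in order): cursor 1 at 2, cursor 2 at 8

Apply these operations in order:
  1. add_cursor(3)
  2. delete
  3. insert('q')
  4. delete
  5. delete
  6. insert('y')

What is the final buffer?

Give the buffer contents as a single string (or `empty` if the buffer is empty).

After op 1 (add_cursor(3)): buffer="ufyixcah" (len 8), cursors c1@2 c3@3 c2@8, authorship ........
After op 2 (delete): buffer="uixca" (len 5), cursors c1@1 c3@1 c2@5, authorship .....
After op 3 (insert('q')): buffer="uqqixcaq" (len 8), cursors c1@3 c3@3 c2@8, authorship .13....2
After op 4 (delete): buffer="uixca" (len 5), cursors c1@1 c3@1 c2@5, authorship .....
After op 5 (delete): buffer="ixc" (len 3), cursors c1@0 c3@0 c2@3, authorship ...
After op 6 (insert('y')): buffer="yyixcy" (len 6), cursors c1@2 c3@2 c2@6, authorship 13...2

Answer: yyixcy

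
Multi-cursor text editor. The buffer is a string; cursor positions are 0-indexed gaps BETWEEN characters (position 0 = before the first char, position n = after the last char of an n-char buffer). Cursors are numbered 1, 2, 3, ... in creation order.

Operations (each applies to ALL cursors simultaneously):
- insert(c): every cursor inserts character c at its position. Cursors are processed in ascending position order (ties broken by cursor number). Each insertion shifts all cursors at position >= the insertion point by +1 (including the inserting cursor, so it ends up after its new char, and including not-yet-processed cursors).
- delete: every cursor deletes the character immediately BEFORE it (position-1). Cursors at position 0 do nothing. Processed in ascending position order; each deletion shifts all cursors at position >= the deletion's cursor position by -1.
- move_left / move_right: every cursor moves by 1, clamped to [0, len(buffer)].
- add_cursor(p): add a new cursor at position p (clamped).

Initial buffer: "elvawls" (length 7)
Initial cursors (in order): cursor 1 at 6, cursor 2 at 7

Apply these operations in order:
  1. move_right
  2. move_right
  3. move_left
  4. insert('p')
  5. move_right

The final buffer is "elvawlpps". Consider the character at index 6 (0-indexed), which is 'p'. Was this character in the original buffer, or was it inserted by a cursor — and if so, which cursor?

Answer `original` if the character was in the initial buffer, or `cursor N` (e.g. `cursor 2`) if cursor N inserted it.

After op 1 (move_right): buffer="elvawls" (len 7), cursors c1@7 c2@7, authorship .......
After op 2 (move_right): buffer="elvawls" (len 7), cursors c1@7 c2@7, authorship .......
After op 3 (move_left): buffer="elvawls" (len 7), cursors c1@6 c2@6, authorship .......
After op 4 (insert('p')): buffer="elvawlpps" (len 9), cursors c1@8 c2@8, authorship ......12.
After op 5 (move_right): buffer="elvawlpps" (len 9), cursors c1@9 c2@9, authorship ......12.
Authorship (.=original, N=cursor N): . . . . . . 1 2 .
Index 6: author = 1

Answer: cursor 1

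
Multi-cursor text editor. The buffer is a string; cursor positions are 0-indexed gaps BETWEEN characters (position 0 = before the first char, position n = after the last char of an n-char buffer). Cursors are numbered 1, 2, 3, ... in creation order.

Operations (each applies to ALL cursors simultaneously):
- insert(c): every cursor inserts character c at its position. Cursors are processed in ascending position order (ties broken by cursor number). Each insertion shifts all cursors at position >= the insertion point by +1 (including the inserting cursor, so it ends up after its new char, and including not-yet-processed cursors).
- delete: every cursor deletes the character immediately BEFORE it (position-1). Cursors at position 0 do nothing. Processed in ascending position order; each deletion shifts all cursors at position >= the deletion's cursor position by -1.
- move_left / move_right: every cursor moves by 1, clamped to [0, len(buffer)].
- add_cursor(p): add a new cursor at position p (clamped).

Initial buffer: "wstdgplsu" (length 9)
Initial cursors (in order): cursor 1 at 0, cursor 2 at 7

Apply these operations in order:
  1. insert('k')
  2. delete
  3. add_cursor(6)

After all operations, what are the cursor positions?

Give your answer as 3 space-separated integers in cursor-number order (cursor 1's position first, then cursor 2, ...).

Answer: 0 7 6

Derivation:
After op 1 (insert('k')): buffer="kwstdgplksu" (len 11), cursors c1@1 c2@9, authorship 1.......2..
After op 2 (delete): buffer="wstdgplsu" (len 9), cursors c1@0 c2@7, authorship .........
After op 3 (add_cursor(6)): buffer="wstdgplsu" (len 9), cursors c1@0 c3@6 c2@7, authorship .........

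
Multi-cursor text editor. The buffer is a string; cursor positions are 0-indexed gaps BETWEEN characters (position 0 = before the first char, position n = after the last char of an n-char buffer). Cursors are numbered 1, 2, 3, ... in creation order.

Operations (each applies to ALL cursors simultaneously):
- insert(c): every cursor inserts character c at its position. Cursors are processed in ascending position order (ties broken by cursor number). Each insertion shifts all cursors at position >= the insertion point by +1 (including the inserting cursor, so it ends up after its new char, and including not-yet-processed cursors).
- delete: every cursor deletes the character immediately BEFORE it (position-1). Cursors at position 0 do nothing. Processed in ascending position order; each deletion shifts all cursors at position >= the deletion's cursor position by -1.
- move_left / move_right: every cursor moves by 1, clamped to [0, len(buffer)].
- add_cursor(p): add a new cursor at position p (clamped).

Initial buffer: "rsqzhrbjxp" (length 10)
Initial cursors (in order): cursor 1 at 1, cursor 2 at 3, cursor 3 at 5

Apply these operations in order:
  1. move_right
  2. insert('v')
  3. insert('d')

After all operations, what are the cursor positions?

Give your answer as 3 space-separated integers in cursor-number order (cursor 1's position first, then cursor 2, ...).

Answer: 4 8 12

Derivation:
After op 1 (move_right): buffer="rsqzhrbjxp" (len 10), cursors c1@2 c2@4 c3@6, authorship ..........
After op 2 (insert('v')): buffer="rsvqzvhrvbjxp" (len 13), cursors c1@3 c2@6 c3@9, authorship ..1..2..3....
After op 3 (insert('d')): buffer="rsvdqzvdhrvdbjxp" (len 16), cursors c1@4 c2@8 c3@12, authorship ..11..22..33....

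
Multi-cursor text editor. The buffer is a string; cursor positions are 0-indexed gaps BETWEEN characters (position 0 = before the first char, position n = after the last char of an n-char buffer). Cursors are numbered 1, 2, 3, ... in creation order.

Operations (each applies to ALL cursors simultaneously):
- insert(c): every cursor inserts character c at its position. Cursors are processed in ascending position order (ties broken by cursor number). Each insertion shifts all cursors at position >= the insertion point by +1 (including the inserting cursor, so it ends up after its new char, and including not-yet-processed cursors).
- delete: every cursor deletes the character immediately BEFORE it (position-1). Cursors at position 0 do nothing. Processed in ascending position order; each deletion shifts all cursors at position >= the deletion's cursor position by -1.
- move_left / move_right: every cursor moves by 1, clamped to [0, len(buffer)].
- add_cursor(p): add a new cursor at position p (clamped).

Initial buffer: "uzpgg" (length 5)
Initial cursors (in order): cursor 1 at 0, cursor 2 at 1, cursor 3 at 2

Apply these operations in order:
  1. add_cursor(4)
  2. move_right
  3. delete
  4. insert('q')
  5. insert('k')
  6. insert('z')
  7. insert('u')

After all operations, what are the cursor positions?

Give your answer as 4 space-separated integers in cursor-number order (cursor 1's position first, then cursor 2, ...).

Answer: 12 12 12 17

Derivation:
After op 1 (add_cursor(4)): buffer="uzpgg" (len 5), cursors c1@0 c2@1 c3@2 c4@4, authorship .....
After op 2 (move_right): buffer="uzpgg" (len 5), cursors c1@1 c2@2 c3@3 c4@5, authorship .....
After op 3 (delete): buffer="g" (len 1), cursors c1@0 c2@0 c3@0 c4@1, authorship .
After op 4 (insert('q')): buffer="qqqgq" (len 5), cursors c1@3 c2@3 c3@3 c4@5, authorship 123.4
After op 5 (insert('k')): buffer="qqqkkkgqk" (len 9), cursors c1@6 c2@6 c3@6 c4@9, authorship 123123.44
After op 6 (insert('z')): buffer="qqqkkkzzzgqkz" (len 13), cursors c1@9 c2@9 c3@9 c4@13, authorship 123123123.444
After op 7 (insert('u')): buffer="qqqkkkzzzuuugqkzu" (len 17), cursors c1@12 c2@12 c3@12 c4@17, authorship 123123123123.4444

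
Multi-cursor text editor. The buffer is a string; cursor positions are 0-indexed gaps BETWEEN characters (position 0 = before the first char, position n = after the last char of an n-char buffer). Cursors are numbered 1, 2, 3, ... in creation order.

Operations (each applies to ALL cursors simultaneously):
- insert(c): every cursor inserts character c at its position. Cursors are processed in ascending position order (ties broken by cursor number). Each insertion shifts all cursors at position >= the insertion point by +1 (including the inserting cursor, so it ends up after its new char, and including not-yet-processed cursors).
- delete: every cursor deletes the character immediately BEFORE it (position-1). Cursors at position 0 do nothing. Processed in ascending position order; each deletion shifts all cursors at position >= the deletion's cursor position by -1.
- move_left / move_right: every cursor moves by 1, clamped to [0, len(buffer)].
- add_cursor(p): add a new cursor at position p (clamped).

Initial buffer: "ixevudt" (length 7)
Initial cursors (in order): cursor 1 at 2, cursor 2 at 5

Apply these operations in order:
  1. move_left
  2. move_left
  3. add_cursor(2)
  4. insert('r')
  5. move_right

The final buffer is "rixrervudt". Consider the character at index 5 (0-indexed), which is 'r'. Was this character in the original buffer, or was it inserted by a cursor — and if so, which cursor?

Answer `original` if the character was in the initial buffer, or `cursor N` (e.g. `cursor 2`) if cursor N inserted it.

Answer: cursor 2

Derivation:
After op 1 (move_left): buffer="ixevudt" (len 7), cursors c1@1 c2@4, authorship .......
After op 2 (move_left): buffer="ixevudt" (len 7), cursors c1@0 c2@3, authorship .......
After op 3 (add_cursor(2)): buffer="ixevudt" (len 7), cursors c1@0 c3@2 c2@3, authorship .......
After op 4 (insert('r')): buffer="rixrervudt" (len 10), cursors c1@1 c3@4 c2@6, authorship 1..3.2....
After op 5 (move_right): buffer="rixrervudt" (len 10), cursors c1@2 c3@5 c2@7, authorship 1..3.2....
Authorship (.=original, N=cursor N): 1 . . 3 . 2 . . . .
Index 5: author = 2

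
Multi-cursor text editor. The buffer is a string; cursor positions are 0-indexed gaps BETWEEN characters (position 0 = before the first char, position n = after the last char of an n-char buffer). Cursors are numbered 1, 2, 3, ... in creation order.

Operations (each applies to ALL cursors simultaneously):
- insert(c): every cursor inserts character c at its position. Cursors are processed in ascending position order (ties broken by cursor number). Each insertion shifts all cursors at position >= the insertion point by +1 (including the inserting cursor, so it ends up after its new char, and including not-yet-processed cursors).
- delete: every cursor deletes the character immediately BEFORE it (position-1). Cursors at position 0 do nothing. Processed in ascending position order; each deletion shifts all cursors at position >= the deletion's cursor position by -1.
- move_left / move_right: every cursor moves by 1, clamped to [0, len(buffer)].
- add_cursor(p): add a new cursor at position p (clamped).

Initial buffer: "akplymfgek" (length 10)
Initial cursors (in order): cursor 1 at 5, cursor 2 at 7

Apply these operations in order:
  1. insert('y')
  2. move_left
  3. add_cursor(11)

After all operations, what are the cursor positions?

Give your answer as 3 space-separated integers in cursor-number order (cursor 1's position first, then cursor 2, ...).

After op 1 (insert('y')): buffer="akplyymfygek" (len 12), cursors c1@6 c2@9, authorship .....1..2...
After op 2 (move_left): buffer="akplyymfygek" (len 12), cursors c1@5 c2@8, authorship .....1..2...
After op 3 (add_cursor(11)): buffer="akplyymfygek" (len 12), cursors c1@5 c2@8 c3@11, authorship .....1..2...

Answer: 5 8 11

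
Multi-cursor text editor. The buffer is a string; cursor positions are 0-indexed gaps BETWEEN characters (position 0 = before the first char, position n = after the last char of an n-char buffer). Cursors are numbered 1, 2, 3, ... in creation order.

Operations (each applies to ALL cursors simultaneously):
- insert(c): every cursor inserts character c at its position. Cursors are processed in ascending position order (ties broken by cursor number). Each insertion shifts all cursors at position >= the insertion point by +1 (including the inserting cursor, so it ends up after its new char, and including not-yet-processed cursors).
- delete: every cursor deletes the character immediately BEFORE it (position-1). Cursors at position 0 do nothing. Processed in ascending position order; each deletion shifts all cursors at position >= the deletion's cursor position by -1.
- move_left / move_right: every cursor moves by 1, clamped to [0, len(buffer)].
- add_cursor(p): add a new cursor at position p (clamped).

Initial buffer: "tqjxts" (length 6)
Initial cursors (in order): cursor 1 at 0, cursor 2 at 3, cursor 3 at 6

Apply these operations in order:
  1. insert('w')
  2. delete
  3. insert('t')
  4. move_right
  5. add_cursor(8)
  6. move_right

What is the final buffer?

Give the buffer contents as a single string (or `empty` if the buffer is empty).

After op 1 (insert('w')): buffer="wtqjwxtsw" (len 9), cursors c1@1 c2@5 c3@9, authorship 1...2...3
After op 2 (delete): buffer="tqjxts" (len 6), cursors c1@0 c2@3 c3@6, authorship ......
After op 3 (insert('t')): buffer="ttqjtxtst" (len 9), cursors c1@1 c2@5 c3@9, authorship 1...2...3
After op 4 (move_right): buffer="ttqjtxtst" (len 9), cursors c1@2 c2@6 c3@9, authorship 1...2...3
After op 5 (add_cursor(8)): buffer="ttqjtxtst" (len 9), cursors c1@2 c2@6 c4@8 c3@9, authorship 1...2...3
After op 6 (move_right): buffer="ttqjtxtst" (len 9), cursors c1@3 c2@7 c3@9 c4@9, authorship 1...2...3

Answer: ttqjtxtst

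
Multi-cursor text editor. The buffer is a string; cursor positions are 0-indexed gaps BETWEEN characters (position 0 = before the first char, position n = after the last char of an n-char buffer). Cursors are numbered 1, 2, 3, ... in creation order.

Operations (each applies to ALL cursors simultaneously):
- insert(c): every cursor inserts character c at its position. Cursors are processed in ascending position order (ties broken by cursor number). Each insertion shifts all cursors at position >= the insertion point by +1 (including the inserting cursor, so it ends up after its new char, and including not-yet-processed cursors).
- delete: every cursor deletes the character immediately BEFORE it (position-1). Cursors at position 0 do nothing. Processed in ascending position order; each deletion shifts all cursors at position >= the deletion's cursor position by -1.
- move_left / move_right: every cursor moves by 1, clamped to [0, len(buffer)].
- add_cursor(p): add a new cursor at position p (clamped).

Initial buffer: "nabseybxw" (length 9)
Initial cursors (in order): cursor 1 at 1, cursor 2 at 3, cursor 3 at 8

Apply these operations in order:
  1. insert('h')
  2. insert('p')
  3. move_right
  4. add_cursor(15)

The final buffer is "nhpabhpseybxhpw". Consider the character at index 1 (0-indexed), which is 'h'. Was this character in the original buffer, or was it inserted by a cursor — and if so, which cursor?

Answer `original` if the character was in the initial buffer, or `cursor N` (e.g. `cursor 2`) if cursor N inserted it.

After op 1 (insert('h')): buffer="nhabhseybxhw" (len 12), cursors c1@2 c2@5 c3@11, authorship .1..2.....3.
After op 2 (insert('p')): buffer="nhpabhpseybxhpw" (len 15), cursors c1@3 c2@7 c3@14, authorship .11..22.....33.
After op 3 (move_right): buffer="nhpabhpseybxhpw" (len 15), cursors c1@4 c2@8 c3@15, authorship .11..22.....33.
After op 4 (add_cursor(15)): buffer="nhpabhpseybxhpw" (len 15), cursors c1@4 c2@8 c3@15 c4@15, authorship .11..22.....33.
Authorship (.=original, N=cursor N): . 1 1 . . 2 2 . . . . . 3 3 .
Index 1: author = 1

Answer: cursor 1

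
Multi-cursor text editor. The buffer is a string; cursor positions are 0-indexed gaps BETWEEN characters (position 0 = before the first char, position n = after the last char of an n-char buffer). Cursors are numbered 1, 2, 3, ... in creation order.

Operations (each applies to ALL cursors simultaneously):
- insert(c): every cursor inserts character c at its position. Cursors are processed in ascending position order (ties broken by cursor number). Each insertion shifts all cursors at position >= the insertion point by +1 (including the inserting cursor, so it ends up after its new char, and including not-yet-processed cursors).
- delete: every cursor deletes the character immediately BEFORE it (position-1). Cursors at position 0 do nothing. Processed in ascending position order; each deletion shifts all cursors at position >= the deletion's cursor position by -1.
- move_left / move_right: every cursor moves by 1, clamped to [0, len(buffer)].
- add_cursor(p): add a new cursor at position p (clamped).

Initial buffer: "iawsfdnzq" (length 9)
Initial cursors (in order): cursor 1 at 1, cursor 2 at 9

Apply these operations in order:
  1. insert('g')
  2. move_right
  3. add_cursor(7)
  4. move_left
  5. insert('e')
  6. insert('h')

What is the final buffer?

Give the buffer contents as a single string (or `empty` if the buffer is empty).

After op 1 (insert('g')): buffer="igawsfdnzqg" (len 11), cursors c1@2 c2@11, authorship .1........2
After op 2 (move_right): buffer="igawsfdnzqg" (len 11), cursors c1@3 c2@11, authorship .1........2
After op 3 (add_cursor(7)): buffer="igawsfdnzqg" (len 11), cursors c1@3 c3@7 c2@11, authorship .1........2
After op 4 (move_left): buffer="igawsfdnzqg" (len 11), cursors c1@2 c3@6 c2@10, authorship .1........2
After op 5 (insert('e')): buffer="igeawsfednzqeg" (len 14), cursors c1@3 c3@8 c2@13, authorship .11....3....22
After op 6 (insert('h')): buffer="igehawsfehdnzqehg" (len 17), cursors c1@4 c3@10 c2@16, authorship .111....33....222

Answer: igehawsfehdnzqehg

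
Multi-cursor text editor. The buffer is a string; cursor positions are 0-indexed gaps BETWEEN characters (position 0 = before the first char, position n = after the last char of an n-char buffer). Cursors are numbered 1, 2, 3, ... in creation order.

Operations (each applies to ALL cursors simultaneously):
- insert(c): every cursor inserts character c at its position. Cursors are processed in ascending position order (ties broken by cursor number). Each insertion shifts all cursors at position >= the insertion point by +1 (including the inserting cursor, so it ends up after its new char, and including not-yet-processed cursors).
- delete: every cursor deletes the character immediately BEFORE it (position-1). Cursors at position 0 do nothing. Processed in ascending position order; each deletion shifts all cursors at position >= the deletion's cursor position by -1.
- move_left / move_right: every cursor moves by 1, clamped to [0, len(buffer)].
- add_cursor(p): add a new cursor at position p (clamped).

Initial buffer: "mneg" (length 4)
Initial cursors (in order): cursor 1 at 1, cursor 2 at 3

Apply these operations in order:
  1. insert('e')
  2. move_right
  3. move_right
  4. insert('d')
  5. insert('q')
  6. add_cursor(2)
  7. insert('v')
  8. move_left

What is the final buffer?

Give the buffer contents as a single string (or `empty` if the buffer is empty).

After op 1 (insert('e')): buffer="meneeg" (len 6), cursors c1@2 c2@5, authorship .1..2.
After op 2 (move_right): buffer="meneeg" (len 6), cursors c1@3 c2@6, authorship .1..2.
After op 3 (move_right): buffer="meneeg" (len 6), cursors c1@4 c2@6, authorship .1..2.
After op 4 (insert('d')): buffer="menedegd" (len 8), cursors c1@5 c2@8, authorship .1..12.2
After op 5 (insert('q')): buffer="menedqegdq" (len 10), cursors c1@6 c2@10, authorship .1..112.22
After op 6 (add_cursor(2)): buffer="menedqegdq" (len 10), cursors c3@2 c1@6 c2@10, authorship .1..112.22
After op 7 (insert('v')): buffer="mevnedqvegdqv" (len 13), cursors c3@3 c1@8 c2@13, authorship .13..1112.222
After op 8 (move_left): buffer="mevnedqvegdqv" (len 13), cursors c3@2 c1@7 c2@12, authorship .13..1112.222

Answer: mevnedqvegdqv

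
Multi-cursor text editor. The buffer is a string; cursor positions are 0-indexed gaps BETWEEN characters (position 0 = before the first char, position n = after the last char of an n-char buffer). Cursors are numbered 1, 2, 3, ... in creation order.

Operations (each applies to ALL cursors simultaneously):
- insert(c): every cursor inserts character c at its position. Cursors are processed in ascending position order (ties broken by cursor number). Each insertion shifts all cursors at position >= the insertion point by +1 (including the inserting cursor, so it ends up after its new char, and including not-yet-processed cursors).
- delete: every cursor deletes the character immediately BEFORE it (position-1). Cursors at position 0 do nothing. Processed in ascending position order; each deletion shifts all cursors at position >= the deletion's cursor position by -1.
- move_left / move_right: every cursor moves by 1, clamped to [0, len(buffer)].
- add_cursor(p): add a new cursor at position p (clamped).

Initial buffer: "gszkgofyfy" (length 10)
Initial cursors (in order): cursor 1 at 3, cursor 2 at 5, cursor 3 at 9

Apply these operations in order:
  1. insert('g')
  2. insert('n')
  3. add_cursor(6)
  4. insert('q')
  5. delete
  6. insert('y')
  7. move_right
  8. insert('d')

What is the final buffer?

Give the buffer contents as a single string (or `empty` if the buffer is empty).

After op 1 (insert('g')): buffer="gszgkggofyfgy" (len 13), cursors c1@4 c2@7 c3@12, authorship ...1..2....3.
After op 2 (insert('n')): buffer="gszgnkggnofyfgny" (len 16), cursors c1@5 c2@9 c3@15, authorship ...11..22....33.
After op 3 (add_cursor(6)): buffer="gszgnkggnofyfgny" (len 16), cursors c1@5 c4@6 c2@9 c3@15, authorship ...11..22....33.
After op 4 (insert('q')): buffer="gszgnqkqggnqofyfgnqy" (len 20), cursors c1@6 c4@8 c2@12 c3@19, authorship ...111.4.222....333.
After op 5 (delete): buffer="gszgnkggnofyfgny" (len 16), cursors c1@5 c4@6 c2@9 c3@15, authorship ...11..22....33.
After op 6 (insert('y')): buffer="gszgnykyggnyofyfgnyy" (len 20), cursors c1@6 c4@8 c2@12 c3@19, authorship ...111.4.222....333.
After op 7 (move_right): buffer="gszgnykyggnyofyfgnyy" (len 20), cursors c1@7 c4@9 c2@13 c3@20, authorship ...111.4.222....333.
After op 8 (insert('d')): buffer="gszgnykdygdgnyodfyfgnyyd" (len 24), cursors c1@8 c4@11 c2@16 c3@24, authorship ...111.14.4222.2...333.3

Answer: gszgnykdygdgnyodfyfgnyyd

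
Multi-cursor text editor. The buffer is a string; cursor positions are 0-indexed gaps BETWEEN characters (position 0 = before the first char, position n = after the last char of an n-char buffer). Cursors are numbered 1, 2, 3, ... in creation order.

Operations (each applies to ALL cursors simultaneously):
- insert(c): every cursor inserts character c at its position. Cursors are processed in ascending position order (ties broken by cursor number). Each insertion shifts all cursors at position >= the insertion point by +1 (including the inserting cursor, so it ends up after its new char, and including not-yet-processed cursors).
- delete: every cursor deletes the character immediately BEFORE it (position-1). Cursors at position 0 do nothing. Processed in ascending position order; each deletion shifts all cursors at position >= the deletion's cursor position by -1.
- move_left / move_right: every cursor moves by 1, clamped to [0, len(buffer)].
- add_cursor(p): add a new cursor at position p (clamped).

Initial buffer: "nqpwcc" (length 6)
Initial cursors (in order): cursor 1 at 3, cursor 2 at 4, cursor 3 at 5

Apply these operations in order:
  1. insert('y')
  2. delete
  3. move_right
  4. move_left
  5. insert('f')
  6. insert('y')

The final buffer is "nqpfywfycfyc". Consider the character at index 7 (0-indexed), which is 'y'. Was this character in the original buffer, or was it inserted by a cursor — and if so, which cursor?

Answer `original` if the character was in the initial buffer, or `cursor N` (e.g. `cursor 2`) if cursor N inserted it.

Answer: cursor 2

Derivation:
After op 1 (insert('y')): buffer="nqpywycyc" (len 9), cursors c1@4 c2@6 c3@8, authorship ...1.2.3.
After op 2 (delete): buffer="nqpwcc" (len 6), cursors c1@3 c2@4 c3@5, authorship ......
After op 3 (move_right): buffer="nqpwcc" (len 6), cursors c1@4 c2@5 c3@6, authorship ......
After op 4 (move_left): buffer="nqpwcc" (len 6), cursors c1@3 c2@4 c3@5, authorship ......
After op 5 (insert('f')): buffer="nqpfwfcfc" (len 9), cursors c1@4 c2@6 c3@8, authorship ...1.2.3.
After op 6 (insert('y')): buffer="nqpfywfycfyc" (len 12), cursors c1@5 c2@8 c3@11, authorship ...11.22.33.
Authorship (.=original, N=cursor N): . . . 1 1 . 2 2 . 3 3 .
Index 7: author = 2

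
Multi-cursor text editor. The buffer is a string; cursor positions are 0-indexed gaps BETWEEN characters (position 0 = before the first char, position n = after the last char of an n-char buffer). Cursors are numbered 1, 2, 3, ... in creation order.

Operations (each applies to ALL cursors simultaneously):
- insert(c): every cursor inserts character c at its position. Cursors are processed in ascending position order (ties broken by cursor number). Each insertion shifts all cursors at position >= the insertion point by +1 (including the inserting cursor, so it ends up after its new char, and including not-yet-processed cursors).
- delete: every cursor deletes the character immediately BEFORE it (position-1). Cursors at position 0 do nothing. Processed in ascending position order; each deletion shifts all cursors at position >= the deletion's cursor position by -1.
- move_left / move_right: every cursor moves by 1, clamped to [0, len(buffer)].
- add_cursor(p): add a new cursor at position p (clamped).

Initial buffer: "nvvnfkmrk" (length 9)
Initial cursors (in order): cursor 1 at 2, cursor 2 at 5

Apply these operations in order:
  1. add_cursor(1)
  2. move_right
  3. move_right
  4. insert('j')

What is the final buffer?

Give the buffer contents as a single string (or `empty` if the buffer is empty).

Answer: nvvjnjfkmjrk

Derivation:
After op 1 (add_cursor(1)): buffer="nvvnfkmrk" (len 9), cursors c3@1 c1@2 c2@5, authorship .........
After op 2 (move_right): buffer="nvvnfkmrk" (len 9), cursors c3@2 c1@3 c2@6, authorship .........
After op 3 (move_right): buffer="nvvnfkmrk" (len 9), cursors c3@3 c1@4 c2@7, authorship .........
After op 4 (insert('j')): buffer="nvvjnjfkmjrk" (len 12), cursors c3@4 c1@6 c2@10, authorship ...3.1...2..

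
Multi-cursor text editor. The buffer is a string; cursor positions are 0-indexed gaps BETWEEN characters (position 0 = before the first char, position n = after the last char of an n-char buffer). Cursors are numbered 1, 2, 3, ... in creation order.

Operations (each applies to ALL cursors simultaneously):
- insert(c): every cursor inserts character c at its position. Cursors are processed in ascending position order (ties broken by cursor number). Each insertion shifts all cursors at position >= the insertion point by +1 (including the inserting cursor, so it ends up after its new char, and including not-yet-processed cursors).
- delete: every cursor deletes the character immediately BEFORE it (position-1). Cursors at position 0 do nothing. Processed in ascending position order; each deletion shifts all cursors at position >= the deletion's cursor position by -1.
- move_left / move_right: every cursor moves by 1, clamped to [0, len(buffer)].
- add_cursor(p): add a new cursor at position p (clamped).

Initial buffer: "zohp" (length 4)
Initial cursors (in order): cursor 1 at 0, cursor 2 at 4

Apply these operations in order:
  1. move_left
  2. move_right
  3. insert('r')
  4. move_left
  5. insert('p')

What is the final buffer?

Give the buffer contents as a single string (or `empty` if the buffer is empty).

Answer: zprohppr

Derivation:
After op 1 (move_left): buffer="zohp" (len 4), cursors c1@0 c2@3, authorship ....
After op 2 (move_right): buffer="zohp" (len 4), cursors c1@1 c2@4, authorship ....
After op 3 (insert('r')): buffer="zrohpr" (len 6), cursors c1@2 c2@6, authorship .1...2
After op 4 (move_left): buffer="zrohpr" (len 6), cursors c1@1 c2@5, authorship .1...2
After op 5 (insert('p')): buffer="zprohppr" (len 8), cursors c1@2 c2@7, authorship .11...22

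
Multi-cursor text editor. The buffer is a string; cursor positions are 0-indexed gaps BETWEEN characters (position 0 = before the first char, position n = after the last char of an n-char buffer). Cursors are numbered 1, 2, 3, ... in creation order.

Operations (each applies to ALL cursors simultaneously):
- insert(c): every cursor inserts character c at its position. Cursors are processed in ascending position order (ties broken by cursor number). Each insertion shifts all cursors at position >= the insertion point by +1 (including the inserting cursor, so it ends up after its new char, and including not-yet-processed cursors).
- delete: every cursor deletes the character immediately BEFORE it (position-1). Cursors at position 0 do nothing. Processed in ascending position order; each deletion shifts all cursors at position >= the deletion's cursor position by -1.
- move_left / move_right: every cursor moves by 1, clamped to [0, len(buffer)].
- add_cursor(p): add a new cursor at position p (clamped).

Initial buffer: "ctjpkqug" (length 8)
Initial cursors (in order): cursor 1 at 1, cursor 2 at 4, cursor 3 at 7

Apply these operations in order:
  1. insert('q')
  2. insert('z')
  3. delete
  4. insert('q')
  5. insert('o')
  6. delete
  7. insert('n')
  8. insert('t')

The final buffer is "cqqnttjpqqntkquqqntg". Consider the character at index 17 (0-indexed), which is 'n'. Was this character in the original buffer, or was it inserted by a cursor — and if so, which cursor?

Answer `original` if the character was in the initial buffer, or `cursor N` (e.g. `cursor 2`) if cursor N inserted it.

Answer: cursor 3

Derivation:
After op 1 (insert('q')): buffer="cqtjpqkquqg" (len 11), cursors c1@2 c2@6 c3@10, authorship .1...2...3.
After op 2 (insert('z')): buffer="cqztjpqzkquqzg" (len 14), cursors c1@3 c2@8 c3@13, authorship .11...22...33.
After op 3 (delete): buffer="cqtjpqkquqg" (len 11), cursors c1@2 c2@6 c3@10, authorship .1...2...3.
After op 4 (insert('q')): buffer="cqqtjpqqkquqqg" (len 14), cursors c1@3 c2@8 c3@13, authorship .11...22...33.
After op 5 (insert('o')): buffer="cqqotjpqqokquqqog" (len 17), cursors c1@4 c2@10 c3@16, authorship .111...222...333.
After op 6 (delete): buffer="cqqtjpqqkquqqg" (len 14), cursors c1@3 c2@8 c3@13, authorship .11...22...33.
After op 7 (insert('n')): buffer="cqqntjpqqnkquqqng" (len 17), cursors c1@4 c2@10 c3@16, authorship .111...222...333.
After op 8 (insert('t')): buffer="cqqnttjpqqntkquqqntg" (len 20), cursors c1@5 c2@12 c3@19, authorship .1111...2222...3333.
Authorship (.=original, N=cursor N): . 1 1 1 1 . . . 2 2 2 2 . . . 3 3 3 3 .
Index 17: author = 3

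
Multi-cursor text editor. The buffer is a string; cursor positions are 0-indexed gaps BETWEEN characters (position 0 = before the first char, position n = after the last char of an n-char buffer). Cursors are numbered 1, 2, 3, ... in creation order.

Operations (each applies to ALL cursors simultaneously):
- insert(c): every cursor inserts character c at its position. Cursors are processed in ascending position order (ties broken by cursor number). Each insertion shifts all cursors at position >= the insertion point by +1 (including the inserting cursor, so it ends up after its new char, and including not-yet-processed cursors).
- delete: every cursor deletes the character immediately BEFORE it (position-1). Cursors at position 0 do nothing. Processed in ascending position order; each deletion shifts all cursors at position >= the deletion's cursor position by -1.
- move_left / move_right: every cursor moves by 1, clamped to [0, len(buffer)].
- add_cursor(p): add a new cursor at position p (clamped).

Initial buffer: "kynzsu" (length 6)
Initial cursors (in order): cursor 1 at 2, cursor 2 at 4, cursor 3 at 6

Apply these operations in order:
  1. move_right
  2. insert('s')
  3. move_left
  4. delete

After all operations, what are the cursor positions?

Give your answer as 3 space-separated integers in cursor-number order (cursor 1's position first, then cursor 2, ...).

After op 1 (move_right): buffer="kynzsu" (len 6), cursors c1@3 c2@5 c3@6, authorship ......
After op 2 (insert('s')): buffer="kynszssus" (len 9), cursors c1@4 c2@7 c3@9, authorship ...1..2.3
After op 3 (move_left): buffer="kynszssus" (len 9), cursors c1@3 c2@6 c3@8, authorship ...1..2.3
After op 4 (delete): buffer="kyszss" (len 6), cursors c1@2 c2@4 c3@5, authorship ..1.23

Answer: 2 4 5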